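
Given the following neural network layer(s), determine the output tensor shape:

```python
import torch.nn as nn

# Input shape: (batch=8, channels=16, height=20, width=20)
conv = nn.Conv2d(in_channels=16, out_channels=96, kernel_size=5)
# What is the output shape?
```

Input: (8, 16, 20, 20) -> Output: (8, 96, 16, 16)

Answer: (8, 96, 16, 16)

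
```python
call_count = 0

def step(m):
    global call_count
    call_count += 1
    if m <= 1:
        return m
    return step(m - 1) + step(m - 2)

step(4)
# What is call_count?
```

Calls(m) = 1 + Calls(m-1) + Calls(m-2); Calls(0)=Calls(1)=1. For m=4 this gives 9.

Answer: 9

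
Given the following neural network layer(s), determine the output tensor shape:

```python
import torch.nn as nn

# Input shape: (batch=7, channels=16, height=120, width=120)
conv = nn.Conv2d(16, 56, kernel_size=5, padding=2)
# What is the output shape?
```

Input: (7, 16, 120, 120) -> Output: (7, 56, 120, 120)

Answer: (7, 56, 120, 120)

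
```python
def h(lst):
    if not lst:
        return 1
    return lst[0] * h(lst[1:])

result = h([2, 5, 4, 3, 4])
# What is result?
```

Product over [2, 5, 4, 3, 4] = 2 * 5 * 4 * 3 * 4 = 480

Answer: 480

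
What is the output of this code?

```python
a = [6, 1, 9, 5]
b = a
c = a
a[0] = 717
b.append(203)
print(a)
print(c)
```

Key concept: multiple aliases.
Step by step:
`a = [6, 1, 9, 5]` → a = [6, 1, 9, 5]
`b = a` → b = [6, 1, 9, 5] (same object as a)
`c = a` → c = [6, 1, 9, 5] (same object as a, b)
`a[0] = 717` → a = [717, 1, 9, 5] (same object as b, c); b = [717, 1, 9, 5] (same object as a, c); c = [717, 1, 9, 5] (same object as a, b)
`b.append(203)` → a = [717, 1, 9, 5, 203] (same object as b, c); b = [717, 1, 9, 5, 203] (same object as a, c); c = [717, 1, 9, 5, 203] (same object as a, b)
`print(a)` → prints [717, 1, 9, 5, 203]
`print(c)` → prints [717, 1, 9, 5, 203]

Answer:
[717, 1, 9, 5, 203]
[717, 1, 9, 5, 203]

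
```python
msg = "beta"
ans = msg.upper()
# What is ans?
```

Trace:
`msg = "beta"` → msg = 'beta'
`ans = msg.upper()` → ans = 'BETA'
So ans = 'BETA'

Answer: 'BETA'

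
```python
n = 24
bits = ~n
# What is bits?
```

Trace:
`n = 24` → n = 24
`bits = ~n` → bits = -25
So bits = -25

Answer: -25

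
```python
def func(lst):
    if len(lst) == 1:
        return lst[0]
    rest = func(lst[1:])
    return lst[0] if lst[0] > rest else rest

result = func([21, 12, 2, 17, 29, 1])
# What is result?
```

Recursive max over [21, 12, 2, 17, 29, 1] = 29

Answer: 29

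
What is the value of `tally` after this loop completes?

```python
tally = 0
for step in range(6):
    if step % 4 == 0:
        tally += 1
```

Count numbers divisible by 4 in range(6)
`tally` takes the values: 0 → 1 → 2

Answer: 2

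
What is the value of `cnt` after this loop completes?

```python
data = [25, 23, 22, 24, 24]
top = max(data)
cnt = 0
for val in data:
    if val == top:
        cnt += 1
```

Count of max value 25 in [25, 23, 22, 24, 24]
`cnt` takes the values: 0 → 1

Answer: 1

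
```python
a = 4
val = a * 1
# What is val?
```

Trace:
`a = 4` → a = 4
`val = a * 1` → val = 4
So val = 4

Answer: 4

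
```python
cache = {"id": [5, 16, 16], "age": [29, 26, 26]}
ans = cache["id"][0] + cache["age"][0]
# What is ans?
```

Trace:
`cache = {"id": [5, 16, 16], "age": [29, 26, 26]}` → cache = {'id': [5, 16, 16], 'age': [29, 26, 26]}
`ans = cache["id"][0] + cache["age"][0]` → ans = 34
So ans = 34

Answer: 34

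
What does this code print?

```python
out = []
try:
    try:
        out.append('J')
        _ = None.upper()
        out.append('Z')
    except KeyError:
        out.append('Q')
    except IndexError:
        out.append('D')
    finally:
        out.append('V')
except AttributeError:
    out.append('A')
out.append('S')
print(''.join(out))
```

Execution trace: 'J' (inner try body) → 'V' (inner finally) → 'A' (outer except AttributeError) → 'S' (after the try/except). Output: JVAS

Answer: JVAS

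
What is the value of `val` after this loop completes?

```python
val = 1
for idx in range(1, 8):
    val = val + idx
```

Start at 1, add 1 through 7
`val` takes the values: 1 → 2 → 4 → 7 → 11 → 16 → 22 → 29

Answer: 29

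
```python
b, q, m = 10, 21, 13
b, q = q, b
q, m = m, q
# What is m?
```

Trace:
`b, q, m = 10, 21, 13` → b = 10; q = 21; m = 13
`b, q = q, b` → b = 21; q = 10
`q, m = m, q` → q = 13; m = 10
So m = 10

Answer: 10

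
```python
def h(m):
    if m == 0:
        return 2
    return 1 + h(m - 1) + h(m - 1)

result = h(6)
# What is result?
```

h(m) = 1 + 2·h(m-1), h(0)=2. Closed form: (2+1)·2^6 - 1 = 191.

Answer: 191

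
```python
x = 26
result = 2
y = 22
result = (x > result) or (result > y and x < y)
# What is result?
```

Trace:
`x = 26` → x = 26
`result = 2` → result = 2
`y = 22` → y = 22
`result = (x > result) or (result > y and x < y)` → result = True
So result = True

Answer: True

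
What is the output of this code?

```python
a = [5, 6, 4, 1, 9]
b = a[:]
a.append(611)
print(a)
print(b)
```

Key concept: slice [:] creates copy.
Step by step:
`a = [5, 6, 4, 1, 9]` → a = [5, 6, 4, 1, 9]
`b = a[:]` → b = [5, 6, 4, 1, 9]
`a.append(611)` → a = [5, 6, 4, 1, 9, 611]
`print(a)` → prints [5, 6, 4, 1, 9, 611]
`print(b)` → prints [5, 6, 4, 1, 9]

Answer:
[5, 6, 4, 1, 9, 611]
[5, 6, 4, 1, 9]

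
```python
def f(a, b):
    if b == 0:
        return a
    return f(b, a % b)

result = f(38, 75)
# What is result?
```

f(38, 75) -> f(75, 38) -> f(38, 37) -> f(37, 1) -> f(1, 0) -> 1

Answer: 1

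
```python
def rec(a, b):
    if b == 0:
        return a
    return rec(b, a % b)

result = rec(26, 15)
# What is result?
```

rec(26, 15) -> rec(15, 11) -> rec(11, 4) -> rec(4, 3) -> rec(3, 1) -> rec(1, 0) -> 1

Answer: 1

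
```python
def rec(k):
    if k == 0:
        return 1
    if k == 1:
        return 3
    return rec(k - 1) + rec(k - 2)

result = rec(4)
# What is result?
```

Build up from base cases: rec(0)=1, rec(1)=3, rec(2)=4, rec(3)=7, rec(4)=11

Answer: 11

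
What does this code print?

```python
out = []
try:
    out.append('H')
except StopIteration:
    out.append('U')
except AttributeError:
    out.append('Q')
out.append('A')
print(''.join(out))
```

Execution trace: 'H' (try body, no exception) → 'A' (after the try/except). Output: HA

Answer: HA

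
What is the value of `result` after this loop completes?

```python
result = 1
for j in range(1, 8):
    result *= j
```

7! = 5040
`result` takes the values: 1 → 2 → 6 → 24 → 120 → 720 → 5040

Answer: 5040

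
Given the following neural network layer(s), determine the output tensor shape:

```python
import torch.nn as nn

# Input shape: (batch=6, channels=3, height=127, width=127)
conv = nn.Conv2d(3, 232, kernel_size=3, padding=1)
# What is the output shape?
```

Input: (6, 3, 127, 127) -> Output: (6, 232, 127, 127)

Answer: (6, 232, 127, 127)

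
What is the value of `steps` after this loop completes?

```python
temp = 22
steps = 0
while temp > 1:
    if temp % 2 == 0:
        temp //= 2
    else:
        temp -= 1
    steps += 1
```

Steps to reduce 22 to 1
`steps` takes the values: 0 → 1 → 2 → 3 → 4 → 5 → 6

Answer: 6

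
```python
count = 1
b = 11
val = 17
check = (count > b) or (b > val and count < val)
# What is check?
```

Trace:
`count = 1` → count = 1
`b = 11` → b = 11
`val = 17` → val = 17
`check = (count > b) or (b > val and count < val)` → check = False
So check = False

Answer: False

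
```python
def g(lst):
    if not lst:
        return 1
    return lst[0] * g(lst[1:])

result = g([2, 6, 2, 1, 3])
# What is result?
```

Product over [2, 6, 2, 1, 3] = 2 * 6 * 2 * 1 * 3 = 72

Answer: 72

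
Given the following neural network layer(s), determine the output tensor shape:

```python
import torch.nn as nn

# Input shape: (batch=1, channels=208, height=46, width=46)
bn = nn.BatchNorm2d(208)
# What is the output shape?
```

Input: (1, 208, 46, 46) -> Output: (1, 208, 46, 46)

Answer: (1, 208, 46, 46)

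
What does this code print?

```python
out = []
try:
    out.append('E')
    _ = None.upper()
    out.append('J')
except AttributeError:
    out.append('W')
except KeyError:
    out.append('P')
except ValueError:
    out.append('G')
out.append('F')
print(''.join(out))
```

Execution trace: 'E' (try body) → 'W' (except AttributeError) → 'F' (after the try/except). Output: EWF

Answer: EWF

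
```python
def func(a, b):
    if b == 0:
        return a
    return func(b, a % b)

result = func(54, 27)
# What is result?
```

func(54, 27) -> func(27, 0) -> 27

Answer: 27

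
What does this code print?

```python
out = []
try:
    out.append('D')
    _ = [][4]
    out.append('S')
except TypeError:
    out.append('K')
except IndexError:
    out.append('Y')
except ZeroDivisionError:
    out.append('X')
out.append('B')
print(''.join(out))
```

Execution trace: 'D' (try body) → 'Y' (except IndexError) → 'B' (after the try/except). Output: DYB

Answer: DYB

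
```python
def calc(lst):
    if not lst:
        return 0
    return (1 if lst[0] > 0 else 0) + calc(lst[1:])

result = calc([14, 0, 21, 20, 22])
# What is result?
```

Count of positive elements in [14, 0, 21, 20, 22] = 4

Answer: 4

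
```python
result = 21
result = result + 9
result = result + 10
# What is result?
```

Trace:
`result = 21` → result = 21
`result = result + 9` → result = 30
`result = result + 10` → result = 40
So result = 40

Answer: 40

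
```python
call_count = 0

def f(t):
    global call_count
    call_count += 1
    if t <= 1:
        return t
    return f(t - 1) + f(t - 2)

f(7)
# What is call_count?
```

Calls(t) = 1 + Calls(t-1) + Calls(t-2); Calls(0)=Calls(1)=1. For t=7 this gives 41.

Answer: 41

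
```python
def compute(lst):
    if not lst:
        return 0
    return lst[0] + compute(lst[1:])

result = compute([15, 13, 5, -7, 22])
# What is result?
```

15 + 13 + 5 + (-7) + 22 + 0 = 48

Answer: 48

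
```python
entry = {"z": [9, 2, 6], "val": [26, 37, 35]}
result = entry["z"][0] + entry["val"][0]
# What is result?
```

Trace:
`entry = {"z": [9, 2, 6], "val": [26, 37, 35]}` → entry = {'z': [9, 2, 6], 'val': [26, 37, 35]}
`result = entry["z"][0] + entry["val"][0]` → result = 35
So result = 35

Answer: 35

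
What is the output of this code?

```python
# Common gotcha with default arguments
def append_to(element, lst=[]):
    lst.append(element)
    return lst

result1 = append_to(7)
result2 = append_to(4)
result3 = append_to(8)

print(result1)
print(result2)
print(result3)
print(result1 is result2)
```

Key concept: mutable default argument gotcha.
Step by step:
`result1 = append_to(7)` → result1 = [7]
`result2 = append_to(4)` → result1 = [7, 4] (same object as result2); result2 = [7, 4] (same object as result1)
`result3 = append_to(8)` → result1 = [7, 4, 8] (same object as result2, result3); result2 = [7, 4, 8] (same object as result1, result3); result3 = [7, 4, 8] (same object as result1, result2)
`print(result1)` → prints [7, 4, 8]
`print(result2)` → prints [7, 4, 8]
`print(result3)` → prints [7, 4, 8]
`print(result1 is result2)` → prints True

Answer:
[7, 4, 8]
[7, 4, 8]
[7, 4, 8]
True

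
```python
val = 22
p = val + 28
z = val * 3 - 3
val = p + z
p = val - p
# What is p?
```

Trace:
`val = 22` → val = 22
`p = val + 28` → p = 50
`z = val * 3 - 3` → z = 63
`val = p + z` → val = 113
`p = val - p` → p = 63
So p = 63

Answer: 63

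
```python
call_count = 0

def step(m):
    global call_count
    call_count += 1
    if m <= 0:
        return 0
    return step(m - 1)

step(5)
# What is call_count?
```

Linear recursion stepping by 1: 6 calls from m=5 down to ≤0.

Answer: 6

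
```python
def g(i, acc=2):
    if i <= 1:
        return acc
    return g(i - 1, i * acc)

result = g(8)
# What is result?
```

Accumulator trace (n, acc): (8, 2) -> (7, 16) -> (6, 112) -> (5, 672) -> (4, 3360) -> (3, 13440) -> (2, 40320) -> (1, 80640) -> return 80640

Answer: 80640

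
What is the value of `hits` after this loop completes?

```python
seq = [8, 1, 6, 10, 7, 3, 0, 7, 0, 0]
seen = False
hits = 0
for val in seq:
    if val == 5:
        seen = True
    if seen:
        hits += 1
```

Count elements after first 5 in [8, 1, 6, 10, 7, 3, 0, 7, 0, 0]
`hits` takes the values: 0

Answer: 0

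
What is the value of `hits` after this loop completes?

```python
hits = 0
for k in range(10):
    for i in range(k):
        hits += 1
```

Triangle number: 0+1+2+...+9
`hits` takes the values: 0 → 1 → 2 → 3 → 4 → 5 → 6 → 7 → 8 → 9 → 10 → 11 → 12 → 13 → 14 → 15 → 16 → 17 → 18 → 19 → 20 → 21 → 22 → 23 → 24 → 25 → 26 → 27 → 28 → 29 → … → 41 → 42 → 43 → 44 → 45

Answer: 45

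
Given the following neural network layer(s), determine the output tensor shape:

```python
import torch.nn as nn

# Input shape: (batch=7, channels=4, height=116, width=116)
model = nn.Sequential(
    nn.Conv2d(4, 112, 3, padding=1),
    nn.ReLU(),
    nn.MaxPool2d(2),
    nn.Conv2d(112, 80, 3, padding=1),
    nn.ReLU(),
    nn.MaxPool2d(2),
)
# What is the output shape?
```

Input: (7, 4, 116, 116) -> after first Conv2d: (7, 112, 116, 116) -> after first MaxPool2d: (7, 112, 58, 58) -> after second Conv2d: (7, 80, 58, 58) -> Output: (7, 80, 29, 29)

Answer: (7, 80, 29, 29)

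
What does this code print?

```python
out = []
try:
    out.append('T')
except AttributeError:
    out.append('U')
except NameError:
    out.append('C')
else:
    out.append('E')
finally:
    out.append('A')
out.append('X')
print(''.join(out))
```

Execution trace: 'T' (try body, no exception) → 'E' (else) → 'A' (finally) → 'X' (after the try/except). Output: TEAX

Answer: TEAX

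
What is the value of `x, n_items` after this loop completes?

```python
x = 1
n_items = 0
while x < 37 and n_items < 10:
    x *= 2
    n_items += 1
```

Double until >= 37 or 10 iterations
`x, n_items` takes the values: (1, 0) → (2, 0) → (2, 1) → (4, 1) → (4, 2) → (8, 2) → (8, 3) → (16, 3) → (16, 4) → (32, 4) → (32, 5) → (64, 5) → (64, 6)

Answer: 64, 6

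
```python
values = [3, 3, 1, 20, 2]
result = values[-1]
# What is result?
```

Trace:
`values = [3, 3, 1, 20, 2]` → values = [3, 3, 1, 20, 2]
`result = values[-1]` → result = 2
So result = 2

Answer: 2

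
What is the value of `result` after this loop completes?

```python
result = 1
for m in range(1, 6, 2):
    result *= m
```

Product of 1, 3, 5, ... up to 5
`result` takes the values: 1 → 3 → 15

Answer: 15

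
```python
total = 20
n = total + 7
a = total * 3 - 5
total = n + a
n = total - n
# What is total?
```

Trace:
`total = 20` → total = 20
`n = total + 7` → n = 27
`a = total * 3 - 5` → a = 55
`total = n + a` → total = 82
`n = total - n` → n = 55
So total = 82

Answer: 82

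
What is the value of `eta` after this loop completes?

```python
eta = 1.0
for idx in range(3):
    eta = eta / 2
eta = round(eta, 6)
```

Halving LR 3 times: 1 / 2^3
`eta` takes the values: 1.0 → 0.5 → 0.25 → 0.125

Answer: 0.125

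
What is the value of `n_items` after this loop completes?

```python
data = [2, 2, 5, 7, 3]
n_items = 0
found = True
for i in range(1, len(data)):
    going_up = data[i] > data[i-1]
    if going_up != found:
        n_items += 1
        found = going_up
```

Count direction changes in [2, 2, 5, 7, 3]
`n_items` takes the values: 0 → 1 → 2 → 3

Answer: 3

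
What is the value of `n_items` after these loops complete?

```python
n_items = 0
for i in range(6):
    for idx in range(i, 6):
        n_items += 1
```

Upper triangle: 6 + 5 + ... + 1
`n_items` takes the values: 0 → 1 → 2 → 3 → 4 → 5 → 6 → 7 → 8 → 9 → 10 → 11 → 12 → 13 → 14 → 15 → 16 → 17 → 18 → 19 → 20 → 21

Answer: 21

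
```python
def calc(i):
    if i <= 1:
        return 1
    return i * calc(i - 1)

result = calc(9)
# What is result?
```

calc(9) = 9 * 8 * 7 * 6 * 5 * 4 * 3 * 2 * 1 = 362880

Answer: 362880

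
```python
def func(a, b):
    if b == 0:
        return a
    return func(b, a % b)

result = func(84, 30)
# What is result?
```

func(84, 30) -> func(30, 24) -> func(24, 6) -> func(6, 0) -> 6

Answer: 6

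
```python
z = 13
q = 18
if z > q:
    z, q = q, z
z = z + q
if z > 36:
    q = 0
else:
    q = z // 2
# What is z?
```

Trace:
`z = 13` → z = 13
`q = 18` → q = 18
`if z > q: ...` → z > q is False → no variable changes
`z = z + q` → z = 31
`if z > 36: ...` → z > 36 is False, take else branch → q = 15
So z = 31

Answer: 31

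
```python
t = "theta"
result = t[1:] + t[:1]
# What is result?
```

Trace:
`t = "theta"` → t = 'theta'
`result = t[1:] + t[:1]` → result = 'hetat'
So result = 'hetat'

Answer: 'hetat'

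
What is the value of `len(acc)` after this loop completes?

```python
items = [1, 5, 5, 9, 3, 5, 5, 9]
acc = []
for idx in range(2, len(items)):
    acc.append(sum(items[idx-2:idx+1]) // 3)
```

Number of 3-element averages
`acc` takes the values: [] → [3] → [3, 6] → [3, 6, 5] → [3, 6, 5, 5] → [3, 6, 5, 5, 4] → [3, 6, 5, 5, 4, 6]
So `len(acc)` = 6

Answer: 6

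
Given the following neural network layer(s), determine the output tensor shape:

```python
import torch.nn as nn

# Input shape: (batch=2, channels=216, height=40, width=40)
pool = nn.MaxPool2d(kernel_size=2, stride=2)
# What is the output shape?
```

Input: (2, 216, 40, 40) -> Output: (2, 216, 20, 20)

Answer: (2, 216, 20, 20)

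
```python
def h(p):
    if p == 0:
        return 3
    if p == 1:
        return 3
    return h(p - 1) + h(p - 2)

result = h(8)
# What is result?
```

Build up from base cases: h(0)=3, h(1)=3, h(2)=6, h(3)=9, h(4)=15, h(5)=24, h(6)=39, ..., h(8)=102

Answer: 102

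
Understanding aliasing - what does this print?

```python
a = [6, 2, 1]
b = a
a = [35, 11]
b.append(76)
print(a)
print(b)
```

Key concept: rebinding vs mutation: a is rebound to a new list, b still points at the original.
Step by step:
`a = [6, 2, 1]` → a = [6, 2, 1]
`b = a` → b = [6, 2, 1] (same object as a)
`a = [35, 11]` → a = [35, 11]
`b.append(76)` → b = [6, 2, 1, 76]
`print(a)` → prints [35, 11]
`print(b)` → prints [6, 2, 1, 76]

Answer:
[35, 11]
[6, 2, 1, 76]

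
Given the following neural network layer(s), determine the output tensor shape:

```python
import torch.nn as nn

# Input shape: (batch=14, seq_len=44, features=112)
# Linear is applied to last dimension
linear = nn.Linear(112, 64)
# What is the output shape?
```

Input: (14, 44, 112) -> Output: (14, 44, 64)

Answer: (14, 44, 64)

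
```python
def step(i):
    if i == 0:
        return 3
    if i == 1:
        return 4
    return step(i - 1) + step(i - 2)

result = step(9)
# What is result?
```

Build up from base cases: step(0)=3, step(1)=4, step(2)=7, step(3)=11, step(4)=18, step(5)=29, step(6)=47, ..., step(9)=199

Answer: 199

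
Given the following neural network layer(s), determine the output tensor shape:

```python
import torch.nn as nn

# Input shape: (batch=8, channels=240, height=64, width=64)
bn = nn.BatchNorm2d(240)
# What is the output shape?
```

Input: (8, 240, 64, 64) -> Output: (8, 240, 64, 64)

Answer: (8, 240, 64, 64)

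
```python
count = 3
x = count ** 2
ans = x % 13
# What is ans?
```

Trace:
`count = 3` → count = 3
`x = count ** 2` → x = 9
`ans = x % 13` → ans = 9
So ans = 9

Answer: 9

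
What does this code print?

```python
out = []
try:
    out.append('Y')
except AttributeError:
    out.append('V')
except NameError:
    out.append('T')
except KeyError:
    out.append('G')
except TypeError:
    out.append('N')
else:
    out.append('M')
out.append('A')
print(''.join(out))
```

Execution trace: 'Y' (try body, no exception) → 'M' (else) → 'A' (after the try/except). Output: YMA

Answer: YMA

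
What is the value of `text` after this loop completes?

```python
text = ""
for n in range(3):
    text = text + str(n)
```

Concatenate digits 0 to 2
`text` takes the values: "" → "0" → "01" → "012"

Answer: "012"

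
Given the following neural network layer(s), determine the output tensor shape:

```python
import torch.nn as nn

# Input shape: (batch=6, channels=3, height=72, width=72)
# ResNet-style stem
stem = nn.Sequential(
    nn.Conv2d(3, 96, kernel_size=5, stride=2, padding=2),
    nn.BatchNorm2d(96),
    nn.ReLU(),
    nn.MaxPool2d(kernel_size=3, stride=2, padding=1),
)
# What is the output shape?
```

Input: (6, 3, 72, 72) -> after Conv2d 5x5 stride=2: (6, 96, 36, 36) -> Output: (6, 96, 18, 18)

Answer: (6, 96, 18, 18)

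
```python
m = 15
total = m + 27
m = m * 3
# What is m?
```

Trace:
`m = 15` → m = 15
`total = m + 27` → total = 42
`m = m * 3` → m = 45
So m = 45

Answer: 45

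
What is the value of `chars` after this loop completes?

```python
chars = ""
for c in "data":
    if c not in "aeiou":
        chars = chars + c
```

Remove vowels from 'data'
`chars` takes the values: "" → "d" → "dt"

Answer: "dt"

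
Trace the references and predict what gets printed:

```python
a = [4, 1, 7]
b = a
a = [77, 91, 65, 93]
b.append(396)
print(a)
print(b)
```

Key concept: rebinding vs mutation: a is rebound to a new list, b still points at the original.
Step by step:
`a = [4, 1, 7]` → a = [4, 1, 7]
`b = a` → b = [4, 1, 7] (same object as a)
`a = [77, 91, 65, 93]` → a = [77, 91, 65, 93]
`b.append(396)` → b = [4, 1, 7, 396]
`print(a)` → prints [77, 91, 65, 93]
`print(b)` → prints [4, 1, 7, 396]

Answer:
[77, 91, 65, 93]
[4, 1, 7, 396]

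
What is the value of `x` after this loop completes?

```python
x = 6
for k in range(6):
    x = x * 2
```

Multiply by 2, 6 times: 6 * 2^6 = 384
`x` takes the values: 6 → 12 → 24 → 48 → 96 → 192 → 384

Answer: 384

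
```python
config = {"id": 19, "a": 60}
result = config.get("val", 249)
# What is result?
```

Trace:
`config = {"id": 19, "a": 60}` → config = {'id': 19, 'a': 60}
`result = config.get("val", 249)` → result = 249
So result = 249

Answer: 249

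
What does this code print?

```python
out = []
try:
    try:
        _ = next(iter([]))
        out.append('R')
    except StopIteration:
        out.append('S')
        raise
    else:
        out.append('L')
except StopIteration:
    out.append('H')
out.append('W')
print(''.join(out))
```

Execution trace: 'S' (inner except StopIteration) → 'H' (outer except StopIteration) → 'W' (after the try/except). Output: SHW

Answer: SHW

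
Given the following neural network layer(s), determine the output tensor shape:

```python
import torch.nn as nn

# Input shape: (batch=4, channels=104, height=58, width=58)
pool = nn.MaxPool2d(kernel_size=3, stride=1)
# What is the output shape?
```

Input: (4, 104, 58, 58) -> Output: (4, 104, 56, 56)

Answer: (4, 104, 56, 56)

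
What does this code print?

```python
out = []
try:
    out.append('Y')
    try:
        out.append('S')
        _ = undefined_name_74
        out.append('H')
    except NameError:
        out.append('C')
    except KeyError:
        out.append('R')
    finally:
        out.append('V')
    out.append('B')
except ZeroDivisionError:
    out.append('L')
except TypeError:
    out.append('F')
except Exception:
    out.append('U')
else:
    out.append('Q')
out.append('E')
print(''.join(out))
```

Execution trace: 'Y' (try body) → 'S' (inner try body) → 'C' (inner except NameError) → 'V' (inner finally) → 'B' (try body, no exception) → 'Q' (else) → 'E' (after the try/except). Output: YSCVBQE

Answer: YSCVBQE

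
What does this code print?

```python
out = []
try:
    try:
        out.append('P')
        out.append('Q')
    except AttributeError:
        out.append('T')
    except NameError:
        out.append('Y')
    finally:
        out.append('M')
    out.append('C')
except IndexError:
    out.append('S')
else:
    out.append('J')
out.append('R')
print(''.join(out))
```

Execution trace: 'P' (inner try body) → 'Q' (inner try body, no exception) → 'M' (inner finally) → 'C' (try body, no exception) → 'J' (else) → 'R' (after the try/except). Output: PQMCJR

Answer: PQMCJR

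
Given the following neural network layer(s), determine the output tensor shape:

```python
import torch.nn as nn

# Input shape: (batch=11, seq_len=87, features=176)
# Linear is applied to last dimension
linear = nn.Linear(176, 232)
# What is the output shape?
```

Input: (11, 87, 176) -> Output: (11, 87, 232)

Answer: (11, 87, 232)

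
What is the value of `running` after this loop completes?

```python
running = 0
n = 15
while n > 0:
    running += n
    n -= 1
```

Sum 15 down to 1
`running` takes the values: 0 → 15 → 29 → 42 → 54 → 65 → 75 → 84 → 92 → 99 → 105 → 110 → 114 → 117 → 119 → 120

Answer: 120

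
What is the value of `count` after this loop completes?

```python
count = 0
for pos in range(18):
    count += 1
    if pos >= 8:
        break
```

Loop breaks when pos reaches 8, count is 9
`count` takes the values: 0 → 1 → 2 → 3 → 4 → 5 → 6 → 7 → 8 → 9

Answer: 9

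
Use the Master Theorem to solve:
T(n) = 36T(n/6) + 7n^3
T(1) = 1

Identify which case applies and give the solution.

a=36, b=6, f(n)=7n^3. log_6(36) = 2. Since c=3 > 2 and the regularity condition holds (36(n/6)^3 = (36/6^3)n^3 with 36/6^3 < 1), Case 3 applies: T(n) = Θ(f(n)) = O(n^3).

Answer: O(n^3) - Case 3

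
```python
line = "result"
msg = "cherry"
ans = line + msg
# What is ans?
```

Trace:
`line = "result"` → line = 'result'
`msg = "cherry"` → msg = 'cherry'
`ans = line + msg` → ans = 'resultcherry'
So ans = 'resultcherry'

Answer: 'resultcherry'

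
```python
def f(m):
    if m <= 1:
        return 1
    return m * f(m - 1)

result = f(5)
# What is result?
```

f(5) = 5 * 4 * 3 * 2 * 1 = 120

Answer: 120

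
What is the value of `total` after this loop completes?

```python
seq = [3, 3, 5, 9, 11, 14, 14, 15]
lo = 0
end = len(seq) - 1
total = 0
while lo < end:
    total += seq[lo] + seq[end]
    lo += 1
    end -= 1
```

Sum of pairs from ends
`total` takes the values: 0 → 18 → 35 → 54 → 74

Answer: 74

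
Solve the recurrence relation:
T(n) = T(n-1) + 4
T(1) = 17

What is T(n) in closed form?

Unrolling: T(n) = T(1) + 4·(n-1) = 17 + 4(n-1) = 4n + 13.

Answer: T(n) = 4n + 13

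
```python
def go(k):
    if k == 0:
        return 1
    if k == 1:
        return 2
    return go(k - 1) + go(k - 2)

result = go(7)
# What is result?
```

Build up from base cases: go(0)=1, go(1)=2, go(2)=3, go(3)=5, go(4)=8, go(5)=13, go(6)=21, ..., go(7)=34

Answer: 34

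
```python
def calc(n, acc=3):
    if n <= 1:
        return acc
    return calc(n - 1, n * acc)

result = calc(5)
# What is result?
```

Accumulator trace (n, acc): (5, 3) -> (4, 15) -> (3, 60) -> (2, 180) -> (1, 360) -> return 360

Answer: 360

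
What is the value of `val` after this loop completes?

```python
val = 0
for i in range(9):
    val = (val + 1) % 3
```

Increment mod 3, 9 times = 0
`val` takes the values: 0 → 1 → 2 → 0 → 1 → 2 → 0 → 1 → 2 → 0

Answer: 0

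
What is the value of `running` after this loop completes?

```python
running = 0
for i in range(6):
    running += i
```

Sum of 0 to 5 = 15
`running` takes the values: 0 → 1 → 3 → 6 → 10 → 15

Answer: 15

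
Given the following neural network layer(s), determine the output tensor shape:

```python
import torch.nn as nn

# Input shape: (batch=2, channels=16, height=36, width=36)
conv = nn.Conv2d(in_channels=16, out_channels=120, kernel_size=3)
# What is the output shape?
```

Input: (2, 16, 36, 36) -> Output: (2, 120, 34, 34)

Answer: (2, 120, 34, 34)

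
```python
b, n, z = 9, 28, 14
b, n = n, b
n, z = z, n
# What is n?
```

Trace:
`b, n, z = 9, 28, 14` → b = 9; n = 28; z = 14
`b, n = n, b` → b = 28; n = 9
`n, z = z, n` → n = 14; z = 9
So n = 14

Answer: 14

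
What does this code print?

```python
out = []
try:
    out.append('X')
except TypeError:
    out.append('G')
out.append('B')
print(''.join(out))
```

Execution trace: 'X' (try body, no exception) → 'B' (after the try/except). Output: XB

Answer: XB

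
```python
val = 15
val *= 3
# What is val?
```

Trace:
`val = 15` → val = 15
`val *= 3` → val = 45
So val = 45

Answer: 45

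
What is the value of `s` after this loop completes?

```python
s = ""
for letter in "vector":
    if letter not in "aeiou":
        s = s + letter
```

Remove vowels from 'vector'
`s` takes the values: "" → "v" → "vc" → "vct" → "vctr"

Answer: "vctr"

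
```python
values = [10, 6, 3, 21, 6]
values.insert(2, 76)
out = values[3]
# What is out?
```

Trace:
`values = [10, 6, 3, 21, 6]` → values = [10, 6, 3, 21, 6]
`values.insert(2, 76)` → values = [10, 6, 76, 3, 21, 6]
`out = values[3]` → out = 3
So out = 3

Answer: 3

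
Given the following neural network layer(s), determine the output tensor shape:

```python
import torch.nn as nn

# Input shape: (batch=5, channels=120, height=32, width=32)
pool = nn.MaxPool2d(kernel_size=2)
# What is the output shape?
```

Input: (5, 120, 32, 32) -> Output: (5, 120, 16, 16)

Answer: (5, 120, 16, 16)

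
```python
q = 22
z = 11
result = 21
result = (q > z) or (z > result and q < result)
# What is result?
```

Trace:
`q = 22` → q = 22
`z = 11` → z = 11
`result = 21` → result = 21
`result = (q > z) or (z > result and q < result)` → result = True
So result = True

Answer: True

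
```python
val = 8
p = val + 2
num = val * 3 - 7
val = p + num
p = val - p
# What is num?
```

Trace:
`val = 8` → val = 8
`p = val + 2` → p = 10
`num = val * 3 - 7` → num = 17
`val = p + num` → val = 27
`p = val - p` → p = 17
So num = 17

Answer: 17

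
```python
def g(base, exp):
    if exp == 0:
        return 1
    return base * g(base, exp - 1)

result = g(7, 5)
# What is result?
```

g(7, 5) = 7 * 7 * 7 * 7 * 7 = 16807

Answer: 16807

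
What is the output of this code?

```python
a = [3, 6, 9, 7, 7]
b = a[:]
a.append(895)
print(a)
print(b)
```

Key concept: slice [:] creates copy.
Step by step:
`a = [3, 6, 9, 7, 7]` → a = [3, 6, 9, 7, 7]
`b = a[:]` → b = [3, 6, 9, 7, 7]
`a.append(895)` → a = [3, 6, 9, 7, 7, 895]
`print(a)` → prints [3, 6, 9, 7, 7, 895]
`print(b)` → prints [3, 6, 9, 7, 7]

Answer:
[3, 6, 9, 7, 7, 895]
[3, 6, 9, 7, 7]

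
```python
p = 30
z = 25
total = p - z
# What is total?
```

Trace:
`p = 30` → p = 30
`z = 25` → z = 25
`total = p - z` → total = 5
So total = 5

Answer: 5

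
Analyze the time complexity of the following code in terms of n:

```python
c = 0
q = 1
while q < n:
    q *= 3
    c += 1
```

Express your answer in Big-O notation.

Each loop level contributes: log n. Multiplying the contributions gives O(log n).

Answer: O(log n)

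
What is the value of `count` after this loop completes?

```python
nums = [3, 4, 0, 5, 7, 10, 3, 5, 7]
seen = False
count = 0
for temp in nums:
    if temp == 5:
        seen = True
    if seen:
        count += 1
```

Count elements after first 5 in [3, 4, 0, 5, 7, 10, 3, 5, 7]
`count` takes the values: 0 → 1 → 2 → 3 → 4 → 5 → 6

Answer: 6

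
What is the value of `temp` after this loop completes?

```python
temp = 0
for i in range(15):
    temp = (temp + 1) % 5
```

Increment mod 5, 15 times = 0
`temp` takes the values: 0 → 1 → 2 → 3 → 4 → 0 → 1 → 2 → 3 → 4 → 0 → 1 → 2 → 3 → 4 → 0

Answer: 0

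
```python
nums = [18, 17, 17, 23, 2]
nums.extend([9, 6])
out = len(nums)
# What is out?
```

Trace:
`nums = [18, 17, 17, 23, 2]` → nums = [18, 17, 17, 23, 2]
`nums.extend([9, 6])` → nums = [18, 17, 17, 23, 2, 9, 6]
`out = len(nums)` → out = 7
So out = 7

Answer: 7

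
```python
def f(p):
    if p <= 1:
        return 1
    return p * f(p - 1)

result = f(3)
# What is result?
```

f(3) = 3 * 2 * 1 = 6

Answer: 6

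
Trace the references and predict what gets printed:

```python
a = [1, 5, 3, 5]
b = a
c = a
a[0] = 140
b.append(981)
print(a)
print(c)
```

Key concept: multiple aliases.
Step by step:
`a = [1, 5, 3, 5]` → a = [1, 5, 3, 5]
`b = a` → b = [1, 5, 3, 5] (same object as a)
`c = a` → c = [1, 5, 3, 5] (same object as a, b)
`a[0] = 140` → a = [140, 5, 3, 5] (same object as b, c); b = [140, 5, 3, 5] (same object as a, c); c = [140, 5, 3, 5] (same object as a, b)
`b.append(981)` → a = [140, 5, 3, 5, 981] (same object as b, c); b = [140, 5, 3, 5, 981] (same object as a, c); c = [140, 5, 3, 5, 981] (same object as a, b)
`print(a)` → prints [140, 5, 3, 5, 981]
`print(c)` → prints [140, 5, 3, 5, 981]

Answer:
[140, 5, 3, 5, 981]
[140, 5, 3, 5, 981]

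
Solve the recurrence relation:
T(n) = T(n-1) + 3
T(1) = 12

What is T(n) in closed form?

Unrolling: T(n) = T(1) + 3·(n-1) = 12 + 3(n-1) = 3n + 9.

Answer: T(n) = 3n + 9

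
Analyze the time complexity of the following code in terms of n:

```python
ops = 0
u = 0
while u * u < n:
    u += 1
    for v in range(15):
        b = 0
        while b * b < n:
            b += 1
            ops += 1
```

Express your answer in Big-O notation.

Each loop level contributes: √n × 1 × √n. Multiplying the contributions gives O(n).

Answer: O(n)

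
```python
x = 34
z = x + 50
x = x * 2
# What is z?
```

Trace:
`x = 34` → x = 34
`z = x + 50` → z = 84
`x = x * 2` → x = 68
So z = 84

Answer: 84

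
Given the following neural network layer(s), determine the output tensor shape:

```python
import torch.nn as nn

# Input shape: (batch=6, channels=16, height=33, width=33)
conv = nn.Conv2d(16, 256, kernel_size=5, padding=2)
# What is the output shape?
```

Input: (6, 16, 33, 33) -> Output: (6, 256, 33, 33)

Answer: (6, 256, 33, 33)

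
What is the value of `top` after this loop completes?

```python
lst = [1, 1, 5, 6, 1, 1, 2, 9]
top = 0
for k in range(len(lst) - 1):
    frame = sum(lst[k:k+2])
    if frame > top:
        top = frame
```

Max sum of 2-element window in [1, 1, 5, 6, 1, 1, 2, 9]
`top` takes the values: 0 → 2 → 6 → 11

Answer: 11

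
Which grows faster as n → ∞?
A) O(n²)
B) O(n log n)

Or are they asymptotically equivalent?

O(n²) vs O(n log n): Higher order terms dominate.

Answer: A) O(n²) grows faster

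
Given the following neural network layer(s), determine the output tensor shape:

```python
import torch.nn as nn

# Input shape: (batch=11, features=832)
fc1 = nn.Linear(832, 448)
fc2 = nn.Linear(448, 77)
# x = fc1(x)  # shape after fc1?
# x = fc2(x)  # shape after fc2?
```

Input: (11, 832) -> after fc1: (11, 448) -> Output: (11, 77)

Answer: (11, 77)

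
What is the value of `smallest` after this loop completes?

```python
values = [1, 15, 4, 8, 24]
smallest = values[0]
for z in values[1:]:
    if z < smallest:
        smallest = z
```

Minimum of [1, 15, 4, 8, 24]
`smallest` takes the values: 1

Answer: 1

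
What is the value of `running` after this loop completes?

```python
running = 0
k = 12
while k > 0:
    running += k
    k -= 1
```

Sum 12 down to 1
`running` takes the values: 0 → 12 → 23 → 33 → 42 → 50 → 57 → 63 → 68 → 72 → 75 → 77 → 78

Answer: 78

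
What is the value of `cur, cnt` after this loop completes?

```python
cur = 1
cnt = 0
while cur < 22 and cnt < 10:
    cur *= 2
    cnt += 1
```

Double until >= 22 or 10 iterations
`cur, cnt` takes the values: (1, 0) → (2, 0) → (2, 1) → (4, 1) → (4, 2) → (8, 2) → (8, 3) → (16, 3) → (16, 4) → (32, 4) → (32, 5)

Answer: 32, 5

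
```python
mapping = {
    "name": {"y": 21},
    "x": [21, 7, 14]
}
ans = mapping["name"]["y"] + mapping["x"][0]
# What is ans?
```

Trace:
`mapping = { ...` → mapping = {'name': {'y': 21}, 'x': [21, 7, 14]}
`ans = mapping["name"]["y"] + mapping["x"][0]` → ans = 42
So ans = 42

Answer: 42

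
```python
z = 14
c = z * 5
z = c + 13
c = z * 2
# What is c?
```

Trace:
`z = 14` → z = 14
`c = z * 5` → c = 70
`z = c + 13` → z = 83
`c = z * 2` → c = 166
So c = 166

Answer: 166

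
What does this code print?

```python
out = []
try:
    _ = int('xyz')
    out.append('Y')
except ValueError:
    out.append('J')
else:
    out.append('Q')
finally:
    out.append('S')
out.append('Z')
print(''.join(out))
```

Execution trace: 'J' (except ValueError) → 'S' (finally) → 'Z' (after the try/except). Output: JSZ

Answer: JSZ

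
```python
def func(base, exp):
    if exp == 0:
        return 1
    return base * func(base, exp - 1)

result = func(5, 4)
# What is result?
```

func(5, 4) = 5 * 5 * 5 * 5 = 625

Answer: 625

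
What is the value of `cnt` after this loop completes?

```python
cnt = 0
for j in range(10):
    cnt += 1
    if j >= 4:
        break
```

Loop breaks when j reaches 4, cnt is 5
`cnt` takes the values: 0 → 1 → 2 → 3 → 4 → 5

Answer: 5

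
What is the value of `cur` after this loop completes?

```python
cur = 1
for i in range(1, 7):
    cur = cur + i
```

Start at 1, add 1 through 6
`cur` takes the values: 1 → 2 → 4 → 7 → 11 → 16 → 22

Answer: 22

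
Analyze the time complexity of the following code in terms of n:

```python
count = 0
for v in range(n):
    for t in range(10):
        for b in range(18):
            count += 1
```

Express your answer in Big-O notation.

Each loop level contributes: n × 1 × 1. Multiplying the contributions gives O(n).

Answer: O(n)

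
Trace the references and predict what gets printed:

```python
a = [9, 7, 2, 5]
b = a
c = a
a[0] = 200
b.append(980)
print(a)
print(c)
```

Key concept: multiple aliases.
Step by step:
`a = [9, 7, 2, 5]` → a = [9, 7, 2, 5]
`b = a` → b = [9, 7, 2, 5] (same object as a)
`c = a` → c = [9, 7, 2, 5] (same object as a, b)
`a[0] = 200` → a = [200, 7, 2, 5] (same object as b, c); b = [200, 7, 2, 5] (same object as a, c); c = [200, 7, 2, 5] (same object as a, b)
`b.append(980)` → a = [200, 7, 2, 5, 980] (same object as b, c); b = [200, 7, 2, 5, 980] (same object as a, c); c = [200, 7, 2, 5, 980] (same object as a, b)
`print(a)` → prints [200, 7, 2, 5, 980]
`print(c)` → prints [200, 7, 2, 5, 980]

Answer:
[200, 7, 2, 5, 980]
[200, 7, 2, 5, 980]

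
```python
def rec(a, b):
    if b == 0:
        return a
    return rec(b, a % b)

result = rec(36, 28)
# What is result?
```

rec(36, 28) -> rec(28, 8) -> rec(8, 4) -> rec(4, 0) -> 4

Answer: 4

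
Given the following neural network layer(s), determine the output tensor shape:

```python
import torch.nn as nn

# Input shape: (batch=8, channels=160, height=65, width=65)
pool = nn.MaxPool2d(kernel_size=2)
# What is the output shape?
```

Input: (8, 160, 65, 65) -> Output: (8, 160, 32, 32)

Answer: (8, 160, 32, 32)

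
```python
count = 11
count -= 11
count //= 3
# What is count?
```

Trace:
`count = 11` → count = 11
`count -= 11` → count = 0
`count //= 3` → count = 0
So count = 0

Answer: 0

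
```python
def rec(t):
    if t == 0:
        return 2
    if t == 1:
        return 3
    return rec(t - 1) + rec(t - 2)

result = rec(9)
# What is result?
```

Build up from base cases: rec(0)=2, rec(1)=3, rec(2)=5, rec(3)=8, rec(4)=13, rec(5)=21, rec(6)=34, ..., rec(9)=144

Answer: 144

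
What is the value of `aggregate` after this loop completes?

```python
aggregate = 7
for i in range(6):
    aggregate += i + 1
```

Start at 7, add 1 to 6 = 28
`aggregate` takes the values: 7 → 8 → 10 → 13 → 17 → 22 → 28

Answer: 28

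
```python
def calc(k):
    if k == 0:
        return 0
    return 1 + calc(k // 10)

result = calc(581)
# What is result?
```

Count of digits of 581: 3

Answer: 3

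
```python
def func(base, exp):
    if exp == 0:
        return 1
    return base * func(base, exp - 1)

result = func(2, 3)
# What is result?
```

func(2, 3) = 2 * 2 * 2 = 8

Answer: 8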